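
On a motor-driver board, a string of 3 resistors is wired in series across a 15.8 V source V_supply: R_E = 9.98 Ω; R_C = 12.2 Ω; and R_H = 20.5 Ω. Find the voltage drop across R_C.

Total series resistance ΣR = 9.98 + 12.2 + 20.5 = 42.68 Ω.
V = V_supply · R/ΣR = 15.8 × 0.2858 = 4.516 V.

V ≈ 4.52 V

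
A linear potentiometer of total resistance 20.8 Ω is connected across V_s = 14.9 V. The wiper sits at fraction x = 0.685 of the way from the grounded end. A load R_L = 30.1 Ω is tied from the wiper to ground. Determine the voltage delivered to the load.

Lower segment x·R_p = 14.25 Ω; upper segment (1−x)·R_p = 6.552 Ω.
R_L loads the lower segment: effective lower R = 9.670 Ω.
V_out = 14.9 × 9.670/(6.552 + 9.670) = 8.882 V.

V_out ≈ 8.88 V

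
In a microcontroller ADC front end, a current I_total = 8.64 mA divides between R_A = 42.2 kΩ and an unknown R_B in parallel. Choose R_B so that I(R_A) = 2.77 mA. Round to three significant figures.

R_B ≈ 19.9 kΩ

Two-branch current divider: I_A = I_total · R_B/(R_A + R_B).
2.77/8.64 = R_B/(R_A + R_B) → R_B = R_A · (0.3206)/(1 − 0.3206) = 42.2 × 0.4719 = 19.91 kΩ.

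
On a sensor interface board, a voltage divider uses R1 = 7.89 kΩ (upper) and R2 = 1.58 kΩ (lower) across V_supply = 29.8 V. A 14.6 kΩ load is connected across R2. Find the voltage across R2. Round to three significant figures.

V_out ≈ 4.56 V

The load sits in parallel with R2, giving an effective lower resistance R2' = R2·R_L/(R2+R_L) = 1.426 kΩ.
Now apply the divider: V_out = 29.8 × 0.1530 = 4.561 V.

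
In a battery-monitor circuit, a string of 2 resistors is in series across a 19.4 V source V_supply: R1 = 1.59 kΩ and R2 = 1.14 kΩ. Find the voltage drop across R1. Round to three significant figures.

V ≈ 11.3 V

Total series resistance ΣR = 1.59 + 1.14 = 2.730 kΩ.
By the voltage-divider rule, V = 19.4 × 1.590/2.730 = 11.30 V.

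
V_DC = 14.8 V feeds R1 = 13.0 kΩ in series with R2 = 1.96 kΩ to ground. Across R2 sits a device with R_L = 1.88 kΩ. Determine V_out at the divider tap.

The load sits in parallel with R2, giving an effective lower resistance R2' = R2·R_L/(R2+R_L) = 0.9596 kΩ.
Then V_out = V_DC · R2'/(R1 + R2') = 14.8 × 0.9596/13.96 = 1.017 V.

V_out ≈ 1.02 V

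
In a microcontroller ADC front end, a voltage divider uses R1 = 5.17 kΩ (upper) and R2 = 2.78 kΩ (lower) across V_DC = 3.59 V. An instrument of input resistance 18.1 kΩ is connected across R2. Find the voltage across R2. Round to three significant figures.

First combine the lower leg with the load: R2 ‖ R_L = 2.410 kΩ.
Now apply the divider: V_out = 3.59 × 0.3179 = 1.141 V.

V_out ≈ 1.14 V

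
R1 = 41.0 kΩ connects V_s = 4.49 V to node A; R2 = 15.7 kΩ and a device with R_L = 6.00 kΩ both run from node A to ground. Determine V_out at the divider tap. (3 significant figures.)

First combine the lower leg with the load: R2 ‖ R_L = 4.341 kΩ.
Voltage divider with the loaded lower leg: V_out = 4.49 × 4.341/(41.0 + 4.341) = 4.49 × 0.09574 = 0.4299 V.

V_out ≈ 0.430 V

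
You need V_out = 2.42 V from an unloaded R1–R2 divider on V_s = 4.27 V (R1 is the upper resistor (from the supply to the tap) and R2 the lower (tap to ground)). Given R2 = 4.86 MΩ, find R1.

R1 ≈ 3.72 MΩ

The divider ratio is R2/(R1+R2) = 2.42/4.27 = 0.5667.
R1 = R2·(1/k − 1) = 4.86 × 0.7645 = 3.715 MΩ.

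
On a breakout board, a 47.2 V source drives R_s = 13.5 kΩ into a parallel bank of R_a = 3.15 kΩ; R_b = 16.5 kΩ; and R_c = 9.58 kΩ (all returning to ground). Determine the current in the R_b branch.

Combine the parallel branches: R_p = (1/3.15 + 1/16.5 + 1/9.58)⁻¹ = 2.073 kΩ.
V_A by voltage divider: V_A = 47.2 × 2.073/(13.5 + 2.073) = 6.282 V.
Branch current I = V_A/R_b = 6.282/16.5 = 0.3808 mA.
(Check via current divider: I_total = 3.031 mA; share G_k/ΣG = 0.1256 → same result.)

I ≈ 0.381 mA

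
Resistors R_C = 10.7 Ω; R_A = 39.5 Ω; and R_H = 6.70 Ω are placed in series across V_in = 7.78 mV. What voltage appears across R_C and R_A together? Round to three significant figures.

ΣR = 10.7 + 39.5 + 6.70 = 56.90 Ω.
R_{R_C..R_A} = 10.7 + 39.5 = 50.20 Ω.
By the voltage-divider rule, V = 7.78 × 50.20/56.90 = 6.864 mV.

V ≈ 6.86 mV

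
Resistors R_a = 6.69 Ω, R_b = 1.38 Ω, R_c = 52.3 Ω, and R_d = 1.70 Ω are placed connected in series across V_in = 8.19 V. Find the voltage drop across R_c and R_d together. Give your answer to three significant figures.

Series total: ΣR = 6.69 + 1.38 + 52.3 + 1.70 = 62.07 Ω.
R_{R_c..R_d} = 52.3 + 1.70 = 54.00 Ω.
Voltage divider: V = V_in · (54.00 / 62.07) = 8.19 × 0.8700 = 7.125 V.

V ≈ 7.13 V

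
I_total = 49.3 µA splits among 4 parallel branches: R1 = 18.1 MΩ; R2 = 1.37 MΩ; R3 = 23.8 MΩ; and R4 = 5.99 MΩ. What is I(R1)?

I ≈ 2.74 µA

ΣG = 1/18.1 + 1/1.37 + 1/23.8 + 1/5.99 = 0.9941.
R1 takes the fraction G_k/ΣG = 0.05525/0.9941 = 0.05557, so I = 49.3 × 0.05557 = 2.740 µA.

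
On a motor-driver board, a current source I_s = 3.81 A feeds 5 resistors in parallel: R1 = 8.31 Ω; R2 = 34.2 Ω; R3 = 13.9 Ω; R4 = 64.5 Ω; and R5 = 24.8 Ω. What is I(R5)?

Total conductance ΣG = 1/8.31 + 1/34.2 + 1/13.9 + 1/64.5 + 1/24.8 = 0.2773 (units of 1/Ω).
Current divider: I(R5) = I_s · G_k/ΣG = 3.81 × (0.04032/0.2773) = 3.81 × 0.1454 = 0.5539 A.

I ≈ 0.554 A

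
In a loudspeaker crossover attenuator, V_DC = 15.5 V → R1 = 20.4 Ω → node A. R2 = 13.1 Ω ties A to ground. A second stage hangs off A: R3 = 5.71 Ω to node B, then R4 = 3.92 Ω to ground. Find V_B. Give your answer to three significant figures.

V_B ≈ 1.35 V

Looking into the second stage from A: R3 + R4 = 9.630 Ω appears in parallel with R2.
R2 ‖ (R3+R4) = 5.550 Ω.
So V_A = 15.5 × 0.2139 = 3.315 V.
Then the unloaded second divider: V_B = V_A × R4/(R3+R4) = 3.315 × 0.4071 = 1.349 V.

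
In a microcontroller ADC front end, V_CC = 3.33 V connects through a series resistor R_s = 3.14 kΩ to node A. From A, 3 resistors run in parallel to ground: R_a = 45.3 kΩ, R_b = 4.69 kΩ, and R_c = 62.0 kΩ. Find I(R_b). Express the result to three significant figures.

I ≈ 0.397 mA

Combine the parallel branches: R_p = (1/45.3 + 1/4.69 + 1/62.0)⁻¹ = 3.977 kΩ.
V_A = 3.33 × 3.977/7.117 = 1.861 V.
I(R_b) = V_A / R_b = 1.861/4.69 = 0.3968 mA.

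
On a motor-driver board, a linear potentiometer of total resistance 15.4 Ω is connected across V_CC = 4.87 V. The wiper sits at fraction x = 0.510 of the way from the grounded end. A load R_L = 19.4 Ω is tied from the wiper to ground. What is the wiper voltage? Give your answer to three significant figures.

Lower segment x·R_p = 7.854 Ω; upper segment (1−x)·R_p = 7.546 Ω.
R_L loads the lower segment: effective lower R = 5.591 Ω.
Then V_out = V_CC · 5.591/(7.546 + 5.591) = 2.073 V.

V_out ≈ 2.07 V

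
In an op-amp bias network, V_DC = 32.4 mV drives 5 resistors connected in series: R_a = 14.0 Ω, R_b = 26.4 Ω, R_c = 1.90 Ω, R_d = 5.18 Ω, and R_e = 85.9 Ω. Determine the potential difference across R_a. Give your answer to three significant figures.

V ≈ 3.40 mV

Series total: ΣR = 14.0 + 26.4 + 1.90 + 5.18 + 85.9 = 133.4 Ω.
V = V_DC · R/ΣR = 32.4 × 0.1050 = 3.401 mV.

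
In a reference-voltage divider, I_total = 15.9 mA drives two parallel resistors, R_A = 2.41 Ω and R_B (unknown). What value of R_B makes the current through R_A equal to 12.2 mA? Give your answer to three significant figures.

In a two-way split, I_A/I_total = R_B/(R_A + R_B).
12.2/15.9 = R_B/(R_A + R_B) → R_B = R_A · (0.7673)/(1 − 0.7673) = 2.41 × 3.297 = 7.946 Ω.

R_B ≈ 7.95 Ω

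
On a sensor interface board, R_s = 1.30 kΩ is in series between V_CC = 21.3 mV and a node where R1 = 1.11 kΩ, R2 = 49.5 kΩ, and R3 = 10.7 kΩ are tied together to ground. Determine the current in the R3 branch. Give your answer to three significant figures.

I ≈ 0.858 µA

Parallel bank: R_p = 1/(1/1.11 + 1/49.5 + 1/10.7) = 0.9856 kΩ.
Node voltage V_A = V_CC · R_p/(R_s + R_p) = 21.3 × 0.4312 = 9.185 mV.
I(R3) = V_A / R3 = 9.185/10.7 = 0.8584 µA.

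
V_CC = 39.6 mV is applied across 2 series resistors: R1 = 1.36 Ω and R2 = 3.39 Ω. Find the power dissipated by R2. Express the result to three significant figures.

ΣR = 4.750 Ω → I = 39.6/4.750 = 8.337 mA.
P = I²R = 69.50 × 3.39 = 235.6 µW.

P ≈ 236 µW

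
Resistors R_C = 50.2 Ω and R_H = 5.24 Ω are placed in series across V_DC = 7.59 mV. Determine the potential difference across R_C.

V ≈ 6.87 mV

Series total: ΣR = 50.2 + 5.24 = 55.44 Ω.
Voltage divider: V = V_DC · (50.20 / 55.44) = 7.59 × 0.9055 = 6.873 mV.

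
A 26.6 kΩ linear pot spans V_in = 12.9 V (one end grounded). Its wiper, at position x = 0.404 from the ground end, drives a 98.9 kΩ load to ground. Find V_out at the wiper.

The pot divides into 15.85 kΩ above the wiper and 10.75 kΩ below.
(x·R_p) ‖ R_L = 9.693 kΩ.
V_out = 12.9 × 9.693/(15.85 + 9.693) = 4.895 V.

V_out ≈ 4.89 V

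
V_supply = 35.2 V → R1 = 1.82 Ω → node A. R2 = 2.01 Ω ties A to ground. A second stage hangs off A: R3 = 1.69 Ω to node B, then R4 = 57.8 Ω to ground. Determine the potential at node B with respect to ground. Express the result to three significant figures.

Looking into the second stage from A: R3 + R4 = 59.49 Ω appears in parallel with R2.
Effective lower resistance at A: R2 ‖ 59.49 = 1.944 Ω.
V_A = 35.2 × 1.944/(1.82 + 1.944) = 18.18 V.
Then the unloaded second divider: V_B = V_A × R4/(R3+R4) = 18.18 × 0.9716 = 17.66 V.

V_B ≈ 17.7 V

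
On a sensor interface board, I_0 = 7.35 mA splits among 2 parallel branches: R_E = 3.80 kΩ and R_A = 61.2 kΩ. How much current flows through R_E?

For two parallel branches, I_k = I_0 · (other R)/(sum of R).
So I = 7.35 × 61.2/65.00 = 6.920 mA.

I ≈ 6.92 mA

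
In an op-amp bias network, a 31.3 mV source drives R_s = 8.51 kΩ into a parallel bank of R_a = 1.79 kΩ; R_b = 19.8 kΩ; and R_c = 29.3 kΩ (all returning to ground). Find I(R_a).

Equivalent of the parallel group: R_p = 1.554 kΩ.
V_A = 31.3 × 1.554/10.06 = 4.834 mV.
Branch current I = V_A/R_a = 4.834/1.79 = 2.701 µA.

I ≈ 2.70 µA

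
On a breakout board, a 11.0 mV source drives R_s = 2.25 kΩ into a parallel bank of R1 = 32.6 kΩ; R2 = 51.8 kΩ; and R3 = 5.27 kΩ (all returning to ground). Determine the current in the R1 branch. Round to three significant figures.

I ≈ 0.219 µA

Parallel bank: R_p = 1/(1/32.6 + 1/51.8 + 1/5.27) = 4.171 kΩ.
V_A by voltage divider: V_A = 11.0 × 4.171/(2.25 + 4.171) = 7.146 mV.
I(R1) = V_A / R1 = 7.146/32.6 = 0.2192 µA.
(Check via current divider: I_total = 1.713 µA; share G_k/ΣG = 0.1280 → same result.)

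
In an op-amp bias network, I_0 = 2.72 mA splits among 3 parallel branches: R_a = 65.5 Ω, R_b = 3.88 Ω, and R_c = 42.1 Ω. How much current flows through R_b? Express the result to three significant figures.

I ≈ 2.36 mA

Conductances: ΣG = 1/65.5 + 1/3.88 + 1/42.1 = 0.2968 (1/Ω).
By the current-divider rule, I = I_0 · G_k/ΣG = 2.72 × 0.8685 = 2.362 mA.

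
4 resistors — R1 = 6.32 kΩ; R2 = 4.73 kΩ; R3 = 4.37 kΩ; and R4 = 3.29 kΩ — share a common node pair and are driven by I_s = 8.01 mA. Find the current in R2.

I ≈ 1.88 mA

Conductances: ΣG = 1/6.32 + 1/4.73 + 1/4.37 + 1/3.29 = 0.9024 (1/kΩ).
By the current-divider rule, I = I_s · G_k/ΣG = 8.01 × 0.2343 = 1.877 mA.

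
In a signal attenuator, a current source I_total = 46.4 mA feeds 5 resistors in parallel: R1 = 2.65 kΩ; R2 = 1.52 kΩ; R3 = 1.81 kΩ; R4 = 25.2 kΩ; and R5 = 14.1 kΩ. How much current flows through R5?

I ≈ 1.94 mA

ΣG = 1/2.65 + 1/1.52 + 1/1.81 + 1/25.2 + 1/14.1 = 1.698.
Current divider: I(R5) = I_total · G_k/ΣG = 46.4 × (0.07092/1.698) = 46.4 × 0.04176 = 1.938 mA.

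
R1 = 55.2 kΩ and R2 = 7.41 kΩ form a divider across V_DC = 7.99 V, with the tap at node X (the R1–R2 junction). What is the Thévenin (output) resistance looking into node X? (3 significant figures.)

R_th ≈ 6.53 kΩ

With V_DC suppressed (replaced by a short), R_th = R1 ‖ R2 = (55.20 × 7.41)/(55.20 + 7.41) = 6.533 kΩ.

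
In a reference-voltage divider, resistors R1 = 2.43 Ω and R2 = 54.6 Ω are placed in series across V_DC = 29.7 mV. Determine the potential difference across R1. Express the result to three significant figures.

Series total: ΣR = 2.43 + 54.6 = 57.03 Ω.
V = V_DC · R/ΣR = 29.7 × 0.04261 = 1.265 mV.

V ≈ 1.27 mV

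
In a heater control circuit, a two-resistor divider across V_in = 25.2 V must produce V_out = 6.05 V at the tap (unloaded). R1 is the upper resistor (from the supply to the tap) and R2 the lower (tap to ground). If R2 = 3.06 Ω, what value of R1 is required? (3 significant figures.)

R1 ≈ 9.69 Ω

The divider ratio is R2/(R1+R2) = 6.05/25.2 = 0.2401.
So R1 = R2 · (V_in/V_out − 1) = 3.06 × (25.2/6.05 − 1) = 3.06 × 3.165 = 9.686 Ω.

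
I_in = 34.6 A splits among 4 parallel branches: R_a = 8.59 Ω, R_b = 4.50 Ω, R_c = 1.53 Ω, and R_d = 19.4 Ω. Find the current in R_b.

I ≈ 7.37 A

Conductances: ΣG = 1/8.59 + 1/4.50 + 1/1.53 + 1/19.4 = 1.044 (1/Ω).
Current divider: I(R_b) = I_in · G_k/ΣG = 34.6 × (0.2222/1.044) = 34.6 × 0.2129 = 7.366 A.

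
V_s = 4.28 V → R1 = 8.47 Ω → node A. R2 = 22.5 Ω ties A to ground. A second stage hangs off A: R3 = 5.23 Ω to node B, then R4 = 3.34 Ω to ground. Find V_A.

Node A sees R2 in parallel with the series input of stage 2, R3 + R4 = 8.570 Ω.
R2 ‖ (R3+R4) = 6.206 Ω.
V_A = 4.28 × 6.206/(8.47 + 6.206) = 1.810 V.

V_A ≈ 1.81 V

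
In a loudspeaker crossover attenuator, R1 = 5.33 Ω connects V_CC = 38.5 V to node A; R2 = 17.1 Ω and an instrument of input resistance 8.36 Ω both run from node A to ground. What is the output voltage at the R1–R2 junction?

V_out ≈ 19.8 V

First combine the lower leg with the load: R2 ‖ R_L = 5.615 Ω.
Now apply the divider: V_out = 38.5 × 0.5130 = 19.75 V.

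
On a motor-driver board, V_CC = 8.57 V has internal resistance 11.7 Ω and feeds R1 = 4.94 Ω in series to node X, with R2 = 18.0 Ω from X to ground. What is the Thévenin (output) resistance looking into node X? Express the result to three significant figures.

R_th ≈ 8.65 Ω

R1' = 11.7 + 4.94 = 16.64 Ω (source resistance + R1).
Looking into X with the source shorted: R_th = R1'·R2/(R1'+R2) = 16.64 × 18.0/34.64 = 8.647 Ω.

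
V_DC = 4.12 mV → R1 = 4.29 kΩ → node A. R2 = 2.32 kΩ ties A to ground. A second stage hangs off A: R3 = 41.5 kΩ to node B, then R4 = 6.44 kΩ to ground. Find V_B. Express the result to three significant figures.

V_B ≈ 0.188 mV

Looking into the second stage from A: R3 + R4 = 47.94 kΩ appears in parallel with R2.
R2 ‖ (R3+R4) = 2.213 kΩ.
V_A = 4.12 × 2.213/(4.29 + 2.213) = 1.402 mV.
Then the unloaded second divider: V_B = V_A × R4/(R3+R4) = 1.402 × 0.1343 = 0.1883 mV.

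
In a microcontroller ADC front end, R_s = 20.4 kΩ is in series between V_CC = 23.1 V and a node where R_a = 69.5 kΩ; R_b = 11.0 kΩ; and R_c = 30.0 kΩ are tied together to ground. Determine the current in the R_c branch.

Parallel bank: R_p = 1/(1/69.5 + 1/11.0 + 1/30.0) = 7.213 kΩ.
Node voltage V_A = V_CC · R_p/(R_s + R_p) = 23.1 × 0.2612 = 6.034 V.
Branch current I = V_A/R_c = 6.034/30.0 = 0.2011 mA.

I ≈ 0.201 mA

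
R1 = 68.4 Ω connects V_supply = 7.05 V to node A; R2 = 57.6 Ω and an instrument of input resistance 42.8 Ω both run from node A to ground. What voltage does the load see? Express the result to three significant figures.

V_out ≈ 1.86 V

The load sits in parallel with R2, giving an effective lower resistance R2' = R2·R_L/(R2+R_L) = 24.55 Ω.
Voltage divider with the loaded lower leg: V_out = 7.05 × 24.55/(68.4 + 24.55) = 7.05 × 0.2642 = 1.862 V.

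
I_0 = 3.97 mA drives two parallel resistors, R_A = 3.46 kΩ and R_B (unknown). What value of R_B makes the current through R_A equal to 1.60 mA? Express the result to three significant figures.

The fraction through R_A equals R_B/(R_A+R_B).
With f = 0.4030, R_B = R_A · f/(1−f) = 3.46 × 0.6751 = 2.336 kΩ.

R_B ≈ 2.34 kΩ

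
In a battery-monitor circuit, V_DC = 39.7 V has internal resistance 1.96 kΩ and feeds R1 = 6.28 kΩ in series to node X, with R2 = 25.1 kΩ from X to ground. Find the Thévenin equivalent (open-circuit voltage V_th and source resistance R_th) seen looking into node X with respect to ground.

R1' = 1.96 + 6.28 = 8.240 kΩ (source resistance + R1).
Open-circuit (no load on X): V_th = V_DC · R2/(R1' + R2) = 39.7 × 25.1/(8.240 + 25.1) = 29.89 V.
Looking into X with the source shorted: R_th = R1'·R2/(R1'+R2) = 8.240 × 25.1/33.34 = 6.203 kΩ.

V_th ≈ 29.9 V, R_th ≈ 6.20 kΩ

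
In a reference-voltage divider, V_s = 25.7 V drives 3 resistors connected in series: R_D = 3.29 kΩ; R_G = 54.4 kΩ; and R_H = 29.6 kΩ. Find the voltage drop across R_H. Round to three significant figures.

V ≈ 8.71 V

Total series resistance ΣR = 3.29 + 54.4 + 29.6 = 87.29 kΩ.
V = V_s · R/ΣR = 25.7 × 0.3391 = 8.715 V.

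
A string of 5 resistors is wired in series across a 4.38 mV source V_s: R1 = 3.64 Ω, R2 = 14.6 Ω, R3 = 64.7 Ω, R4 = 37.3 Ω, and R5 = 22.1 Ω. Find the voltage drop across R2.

V ≈ 0.449 mV

Total series resistance ΣR = 3.64 + 14.6 + 64.7 + 37.3 + 22.1 = 142.3 Ω.
By the voltage-divider rule, V = 4.38 × 14.60/142.3 = 0.4493 mV.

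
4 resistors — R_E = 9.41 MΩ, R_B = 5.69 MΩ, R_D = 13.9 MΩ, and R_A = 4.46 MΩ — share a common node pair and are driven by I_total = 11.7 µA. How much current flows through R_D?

I ≈ 1.46 µA

Conductances: ΣG = 1/9.41 + 1/5.69 + 1/13.9 + 1/4.46 = 0.5782 (1/MΩ).
R_D takes the fraction G_k/ΣG = 0.07194/0.5782 = 0.1244, so I = 11.7 × 0.1244 = 1.456 µA.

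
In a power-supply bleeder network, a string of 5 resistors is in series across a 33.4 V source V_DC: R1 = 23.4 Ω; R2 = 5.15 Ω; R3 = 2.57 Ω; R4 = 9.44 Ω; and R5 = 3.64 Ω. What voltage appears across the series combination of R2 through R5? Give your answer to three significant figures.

ΣR = 23.4 + 5.15 + 2.57 + 9.44 + 3.64 = 44.20 Ω.
R_{R2..R5} = 5.15 + 2.57 + 9.44 + 3.64 = 20.80 Ω.
Voltage divider: V = V_DC · (20.80 / 44.20) = 33.4 × 0.4706 = 15.72 V.

V ≈ 15.7 V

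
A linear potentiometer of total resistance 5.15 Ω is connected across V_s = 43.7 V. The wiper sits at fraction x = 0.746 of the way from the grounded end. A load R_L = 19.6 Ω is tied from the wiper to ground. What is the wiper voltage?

V_out ≈ 31.1 V

Lower segment x·R_p = 3.842 Ω; upper segment (1−x)·R_p = 1.308 Ω.
R_L loads the lower segment: effective lower R = 3.212 Ω.
V_out = 43.7 × 3.212/(1.308 + 3.212) = 31.05 V.
(Unloaded: V_out = x·V_s = 32.6 V.)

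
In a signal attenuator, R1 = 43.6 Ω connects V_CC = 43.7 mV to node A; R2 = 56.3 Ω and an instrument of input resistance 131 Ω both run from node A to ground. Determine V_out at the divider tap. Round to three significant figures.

V_out ≈ 20.7 mV

R2 ‖ R_L = (56.3 × 131)/(56.3 + 131) = 39.38 Ω.
Then V_out = V_CC · R2'/(R1 + R2') = 43.7 × 39.38/82.98 = 20.74 mV.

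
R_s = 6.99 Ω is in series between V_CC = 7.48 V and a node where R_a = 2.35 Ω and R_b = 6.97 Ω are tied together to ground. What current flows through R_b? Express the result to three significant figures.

Parallel bank: R_p = 1/(1/2.35 + 1/6.97) = 1.757 Ω.
V_A by voltage divider: V_A = 7.48 × 1.757/(6.99 + 1.757) = 1.503 V.
I(R_b) = V_A / R_b = 1.503/6.97 = 0.2156 A.

I ≈ 0.216 A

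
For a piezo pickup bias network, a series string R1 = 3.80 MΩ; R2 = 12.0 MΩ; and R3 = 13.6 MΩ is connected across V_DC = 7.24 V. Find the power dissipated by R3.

ΣR = 29.40 MΩ → I = 7.24/29.40 = 0.2463 µA.
P = I²R = 0.06064 × 13.6 = 0.8247 µW.

P ≈ 0.825 µW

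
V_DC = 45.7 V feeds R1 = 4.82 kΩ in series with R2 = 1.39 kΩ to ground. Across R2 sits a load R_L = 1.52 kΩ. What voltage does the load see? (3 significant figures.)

R2 ‖ R_L = (1.39 × 1.52)/(1.39 + 1.52) = 0.7260 kΩ.
Voltage divider with the loaded lower leg: V_out = 45.7 × 0.7260/(4.82 + 0.7260) = 45.7 × 0.1309 = 5.983 V.

V_out ≈ 5.98 V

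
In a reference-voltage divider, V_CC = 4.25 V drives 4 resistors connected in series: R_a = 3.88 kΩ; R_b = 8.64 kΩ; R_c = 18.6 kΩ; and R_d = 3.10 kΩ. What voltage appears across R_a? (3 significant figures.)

Series total: ΣR = 3.88 + 8.64 + 18.6 + 3.10 = 34.22 kΩ.
Voltage divider: V = V_CC · (3.880 / 34.22) = 4.25 × 0.1134 = 0.4819 V.

V ≈ 0.482 V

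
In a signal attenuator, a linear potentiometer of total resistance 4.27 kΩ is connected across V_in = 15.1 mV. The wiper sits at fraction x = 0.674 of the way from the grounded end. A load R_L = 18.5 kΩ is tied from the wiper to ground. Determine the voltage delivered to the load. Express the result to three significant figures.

Lower segment x·R_p = 2.878 kΩ; upper segment (1−x)·R_p = 1.392 kΩ.
R_L loads the lower segment: effective lower R = 2.491 kΩ.
Then V_out = V_in · 2.491/(1.392 + 2.491) = 9.686 mV.

V_out ≈ 9.69 mV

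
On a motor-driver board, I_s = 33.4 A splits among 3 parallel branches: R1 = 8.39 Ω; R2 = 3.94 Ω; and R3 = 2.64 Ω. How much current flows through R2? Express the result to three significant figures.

ΣG = 1/8.39 + 1/3.94 + 1/2.64 = 0.7518.
R2 takes the fraction G_k/ΣG = 0.2538/0.7518 = 0.3376, so I = 33.4 × 0.3376 = 11.28 A.

I ≈ 11.3 A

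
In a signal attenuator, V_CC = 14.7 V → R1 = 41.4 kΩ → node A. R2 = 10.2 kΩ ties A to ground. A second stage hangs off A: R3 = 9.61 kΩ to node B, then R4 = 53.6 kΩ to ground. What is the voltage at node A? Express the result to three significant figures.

V_A ≈ 2.57 V

Looking into the second stage from A: R3 + R4 = 63.21 kΩ appears in parallel with R2.
R2 ‖ (R3+R4) = 8.783 kΩ.
First divider: V_A = V_CC · 8.783/(41.4 + 8.783) = 2.573 V.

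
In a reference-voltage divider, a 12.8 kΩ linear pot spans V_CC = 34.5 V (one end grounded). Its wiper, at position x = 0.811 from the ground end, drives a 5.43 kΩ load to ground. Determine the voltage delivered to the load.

Split the track: R_lower = x·R_p = 10.38 kΩ, R_upper = (1−x)·R_p = 2.419 kΩ.
R_L loads the lower segment: effective lower R = 3.565 kΩ.
Loaded-divider output: V_out = 34.5 × 0.5957 = 20.55 V.
(Unloaded: V_out = x·V_CC = 28.0 V.)

V_out ≈ 20.6 V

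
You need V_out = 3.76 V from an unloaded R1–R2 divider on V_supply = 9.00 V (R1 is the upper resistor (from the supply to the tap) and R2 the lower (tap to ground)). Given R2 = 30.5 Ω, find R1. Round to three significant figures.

Required fraction k = V_out/V_supply = 0.4178.
R1 = R2·(1/k − 1) = 30.5 × 1.394 = 42.51 Ω.

R1 ≈ 42.5 Ω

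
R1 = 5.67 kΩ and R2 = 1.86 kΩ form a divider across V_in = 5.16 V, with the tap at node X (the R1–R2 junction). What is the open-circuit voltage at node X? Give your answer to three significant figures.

V_th ≈ 1.27 V

Open-circuit (no load on X): V_th = V_in · R2/(R1 + R2) = 5.16 × 1.86/(5.670 + 1.86) = 1.275 V.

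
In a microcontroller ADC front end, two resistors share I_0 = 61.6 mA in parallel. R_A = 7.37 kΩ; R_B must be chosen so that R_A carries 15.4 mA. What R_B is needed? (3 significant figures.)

The fraction through R_A equals R_B/(R_A+R_B).
With f = 0.2500, R_B = R_A · f/(1−f) = 7.37 × 0.3333 = 2.457 kΩ.

R_B ≈ 2.46 kΩ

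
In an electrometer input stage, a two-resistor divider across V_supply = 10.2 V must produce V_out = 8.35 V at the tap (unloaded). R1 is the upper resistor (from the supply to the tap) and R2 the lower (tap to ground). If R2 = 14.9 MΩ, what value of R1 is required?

R1 ≈ 3.30 MΩ

V_out/V_supply = R2/(R1+R2) = 0.8186.
Rearranging, R1 = R2·(1−k)/k = 14.9 × 0.2216 = 3.301 MΩ.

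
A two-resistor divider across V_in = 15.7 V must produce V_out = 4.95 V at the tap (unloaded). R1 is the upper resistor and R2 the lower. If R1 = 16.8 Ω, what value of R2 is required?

The divider ratio is R2/(R1+R2) = 4.95/15.7 = 0.3153.
So R2 = R1 · V_out/(V_in − V_out) = 16.8 × 4.95/(15.7 − 4.95) = 16.8 × 0.4605 = 7.736 Ω.

R2 ≈ 7.74 Ω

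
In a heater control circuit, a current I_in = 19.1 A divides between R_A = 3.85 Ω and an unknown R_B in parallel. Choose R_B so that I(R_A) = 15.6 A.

R_B ≈ 17.2 Ω

The fraction through R_A equals R_B/(R_A+R_B).
With f = 0.8168, R_B = R_A · f/(1−f) = 3.85 × 4.457 = 17.16 Ω.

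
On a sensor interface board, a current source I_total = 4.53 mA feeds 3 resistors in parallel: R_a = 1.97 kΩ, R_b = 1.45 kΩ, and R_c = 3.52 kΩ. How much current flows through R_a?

Conductances: ΣG = 1/1.97 + 1/1.45 + 1/3.52 = 1.481 (1/kΩ).
R_a takes the fraction G_k/ΣG = 0.5076/1.481 = 0.3427, so I = 4.53 × 0.3427 = 1.552 mA.

I ≈ 1.55 mA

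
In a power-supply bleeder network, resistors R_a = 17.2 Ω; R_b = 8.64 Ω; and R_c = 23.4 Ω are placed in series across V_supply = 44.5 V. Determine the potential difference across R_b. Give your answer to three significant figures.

ΣR = 17.2 + 8.64 + 23.4 = 49.24 Ω.
Voltage divider: V = V_supply · (8.640 / 49.24) = 44.5 × 0.1755 = 7.808 V.

V ≈ 7.81 V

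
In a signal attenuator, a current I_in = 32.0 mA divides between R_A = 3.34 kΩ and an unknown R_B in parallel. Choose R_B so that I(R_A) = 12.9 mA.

In a two-way split, I_A/I_in = R_B/(R_A + R_B).
12.9/32.0 = R_B/(R_A + R_B) → R_B = R_A · (0.4031)/(1 − 0.4031) = 3.34 × 0.6754 = 2.256 kΩ.

R_B ≈ 2.26 kΩ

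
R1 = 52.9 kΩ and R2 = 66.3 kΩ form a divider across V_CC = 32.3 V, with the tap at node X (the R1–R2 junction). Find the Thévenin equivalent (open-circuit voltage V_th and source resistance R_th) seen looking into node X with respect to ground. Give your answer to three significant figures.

With X open, the divider is unloaded: V_th = 32.3 × 66.3/119.2 = 17.97 V.
With V_CC suppressed (replaced by a short), R_th = R1 ‖ R2 = (52.90 × 66.3)/(52.90 + 66.3) = 29.42 kΩ.

V_th ≈ 18.0 V, R_th ≈ 29.4 kΩ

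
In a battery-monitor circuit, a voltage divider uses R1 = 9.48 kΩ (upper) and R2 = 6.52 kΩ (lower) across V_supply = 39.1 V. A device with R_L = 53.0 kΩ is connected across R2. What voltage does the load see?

The load sits in parallel with R2, giving an effective lower resistance R2' = R2·R_L/(R2+R_L) = 5.806 kΩ.
Then V_out = V_supply · R2'/(R1 + R2') = 39.1 × 5.806/15.29 = 14.85 V.

V_out ≈ 14.9 V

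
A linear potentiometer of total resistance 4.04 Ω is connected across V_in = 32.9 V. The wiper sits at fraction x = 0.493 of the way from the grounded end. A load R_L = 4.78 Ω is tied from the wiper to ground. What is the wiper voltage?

The pot divides into 2.048 Ω above the wiper and 1.992 Ω below.
(x·R_p) ‖ R_L = 1.406 Ω.
V_out = 32.9 × 1.406/(2.048 + 1.406) = 13.39 V.
(Unloaded: V_out = x·V_in = 16.2 V.)

V_out ≈ 13.4 V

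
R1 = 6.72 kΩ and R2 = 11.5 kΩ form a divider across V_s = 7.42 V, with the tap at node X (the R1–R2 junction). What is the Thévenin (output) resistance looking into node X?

R_th ≈ 4.24 kΩ

With V_s suppressed (replaced by a short), R_th = R1 ‖ R2 = (6.720 × 11.5)/(6.720 + 11.5) = 4.241 kΩ.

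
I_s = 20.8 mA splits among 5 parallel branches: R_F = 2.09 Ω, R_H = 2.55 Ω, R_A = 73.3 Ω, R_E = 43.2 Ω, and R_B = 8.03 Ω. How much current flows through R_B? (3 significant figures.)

Total conductance ΣG = 1/2.09 + 1/2.55 + 1/73.3 + 1/43.2 + 1/8.03 = 1.032 (units of 1/Ω).
By the current-divider rule, I = I_s · G_k/ΣG = 20.8 × 0.1207 = 2.510 mA.

I ≈ 2.51 mA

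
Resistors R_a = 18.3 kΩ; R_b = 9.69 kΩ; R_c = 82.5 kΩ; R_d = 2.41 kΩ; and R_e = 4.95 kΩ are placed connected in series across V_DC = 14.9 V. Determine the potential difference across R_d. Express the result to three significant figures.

V ≈ 0.305 V

ΣR = 18.3 + 9.69 + 82.5 + 2.41 + 4.95 = 117.8 kΩ.
By the voltage-divider rule, V = 14.9 × 2.410/117.8 = 0.3047 V.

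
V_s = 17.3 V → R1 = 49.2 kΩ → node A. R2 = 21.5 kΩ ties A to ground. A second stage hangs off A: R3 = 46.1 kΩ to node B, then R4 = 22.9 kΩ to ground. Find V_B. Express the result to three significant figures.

V_B ≈ 1.43 V

The second stage (R3 + R4 = 69.00 kΩ) loads node A in parallel with R2.
Effective lower resistance at A: R2 ‖ 69.00 = 16.39 kΩ.
First divider: V_A = V_s · 16.39/(49.2 + 16.39) = 4.323 V.
Stage 2 is unloaded, so V_B = V_A · R4/(R3+R4) = 4.323 × 22.9/69.00 = 1.435 V.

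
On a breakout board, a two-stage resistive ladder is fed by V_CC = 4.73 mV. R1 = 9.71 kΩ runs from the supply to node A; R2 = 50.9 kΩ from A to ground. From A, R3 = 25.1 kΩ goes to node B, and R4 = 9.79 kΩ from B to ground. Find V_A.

The second stage (R3 + R4 = 34.89 kΩ) loads node A in parallel with R2.
Effective lower resistance at A: R2 ‖ 34.89 = 20.70 kΩ.
First divider: V_A = V_CC · 20.70/(9.71 + 20.70) = 3.220 mV.

V_A ≈ 3.22 mV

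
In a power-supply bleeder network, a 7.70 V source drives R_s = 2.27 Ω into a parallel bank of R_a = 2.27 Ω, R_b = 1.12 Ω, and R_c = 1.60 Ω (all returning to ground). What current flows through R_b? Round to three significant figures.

Combine the parallel branches: R_p = (1/2.27 + 1/1.12 + 1/1.60)⁻¹ = 0.5106 Ω.
Node voltage V_A = V_in · R_p/(R_s + R_p) = 7.70 × 0.1836 = 1.414 V.
I(R_b) = V_A / R_b = 1.414/1.12 = 1.263 A.

I ≈ 1.26 A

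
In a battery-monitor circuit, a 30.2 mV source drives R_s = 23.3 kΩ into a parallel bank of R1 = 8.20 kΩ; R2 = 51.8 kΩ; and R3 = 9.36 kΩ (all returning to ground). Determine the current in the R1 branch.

Parallel bank: R_p = 1/(1/8.20 + 1/51.8 + 1/9.36) = 4.031 kΩ.
V_A = 30.2 × 4.031/27.33 = 4.454 mV.
I(R1) = V_A / R1 = 4.454/8.20 = 0.5432 µA.

I ≈ 0.543 µA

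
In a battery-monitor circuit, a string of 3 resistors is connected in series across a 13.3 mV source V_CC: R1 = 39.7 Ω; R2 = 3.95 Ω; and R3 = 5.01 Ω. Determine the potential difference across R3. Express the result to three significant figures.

Series total: ΣR = 39.7 + 3.95 + 5.01 = 48.66 Ω.
By the voltage-divider rule, V = 13.3 × 5.010/48.66 = 1.369 mV.

V ≈ 1.37 mV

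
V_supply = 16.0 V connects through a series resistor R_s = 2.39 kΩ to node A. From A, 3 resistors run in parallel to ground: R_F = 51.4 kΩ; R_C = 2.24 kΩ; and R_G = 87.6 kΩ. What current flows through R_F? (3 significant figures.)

Equivalent of the parallel group: R_p = 2.095 kΩ.
V_A by voltage divider: V_A = 16.0 × 2.095/(2.39 + 2.095) = 7.474 V.
Branch current I = V_A/R_F = 7.474/51.4 = 0.1454 mA.
(Check via current divider: I_total = 3.567 mA; share G_k/ΣG = 0.04076 → same result.)

I ≈ 0.145 mA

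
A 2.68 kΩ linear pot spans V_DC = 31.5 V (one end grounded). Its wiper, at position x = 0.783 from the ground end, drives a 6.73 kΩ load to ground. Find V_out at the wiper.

Lower segment x·R_p = 2.098 kΩ; upper segment (1−x)·R_p = 0.5816 kΩ.
Lower segment in parallel with the load: 2.098 ‖ 6.73 = 1.600 kΩ.
Then V_out = V_DC · 1.600/(0.5816 + 1.600) = 23.10 V.

V_out ≈ 23.1 V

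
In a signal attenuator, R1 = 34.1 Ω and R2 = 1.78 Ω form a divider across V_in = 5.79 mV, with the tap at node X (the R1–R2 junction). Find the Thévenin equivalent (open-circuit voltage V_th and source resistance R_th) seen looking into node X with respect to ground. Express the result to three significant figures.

V_th ≈ 0.287 mV, R_th ≈ 1.69 Ω

V_th is the unloaded tap voltage: V_in · R2/(R1+R2) = 5.79 × 0.04961 = 0.2872 mV.
Zeroing V_in shorts the top of R1 to ground, so R_th = R1 ‖ R2 = 1.692 Ω.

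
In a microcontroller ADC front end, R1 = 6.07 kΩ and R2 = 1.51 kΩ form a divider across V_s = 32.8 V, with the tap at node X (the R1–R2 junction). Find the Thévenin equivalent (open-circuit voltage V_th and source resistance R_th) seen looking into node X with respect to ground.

Open-circuit (no load on X): V_th = V_s · R2/(R1 + R2) = 32.8 × 1.51/(6.070 + 1.51) = 6.534 V.
Looking into X with the source shorted: R_th = R1·R2/(R1+R2) = 6.070 × 1.51/7.580 = 1.209 kΩ.

V_th ≈ 6.53 V, R_th ≈ 1.21 kΩ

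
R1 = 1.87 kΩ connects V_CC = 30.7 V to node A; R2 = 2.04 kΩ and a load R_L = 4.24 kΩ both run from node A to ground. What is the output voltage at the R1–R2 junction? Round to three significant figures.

The load sits in parallel with R2, giving an effective lower resistance R2' = R2·R_L/(R2+R_L) = 1.377 kΩ.
Then V_out = V_CC · R2'/(R1 + R2') = 30.7 × 1.377/3.247 = 13.02 V.

V_out ≈ 13.0 V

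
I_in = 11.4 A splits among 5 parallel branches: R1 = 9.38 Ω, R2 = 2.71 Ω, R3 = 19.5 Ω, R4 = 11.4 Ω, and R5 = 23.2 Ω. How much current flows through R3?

Conductances: ΣG = 1/9.38 + 1/2.71 + 1/19.5 + 1/11.4 + 1/23.2 = 0.6577 (1/Ω).
Current divider: I(R3) = I_in · G_k/ΣG = 11.4 × (0.05128/0.6577) = 11.4 × 0.07797 = 0.8889 A.

I ≈ 0.889 A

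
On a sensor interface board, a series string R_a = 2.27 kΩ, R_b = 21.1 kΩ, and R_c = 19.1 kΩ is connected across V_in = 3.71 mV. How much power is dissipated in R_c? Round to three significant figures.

P ≈ 0.146 nW

The common current is I = 3.71/42.47 = 0.08736 µA.
V(R_c) = I·R = 1.668 mV; P = V·I = 1.668 × 0.08736 = 0.1458 nW.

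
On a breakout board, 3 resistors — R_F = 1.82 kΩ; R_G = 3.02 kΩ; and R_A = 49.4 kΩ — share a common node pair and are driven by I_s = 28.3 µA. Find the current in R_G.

I ≈ 10.4 µA

ΣG = 1/1.82 + 1/3.02 + 1/49.4 = 0.9008.
Current divider: I(R_G) = I_s · G_k/ΣG = 28.3 × (0.3311/0.9008) = 28.3 × 0.3676 = 10.40 µA.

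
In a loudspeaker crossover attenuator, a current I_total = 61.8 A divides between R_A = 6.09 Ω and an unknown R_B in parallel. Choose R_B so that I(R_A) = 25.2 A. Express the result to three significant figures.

R_B ≈ 4.19 Ω

In a two-way split, I_A/I_total = R_B/(R_A + R_B).
25.2/61.8 = R_B/(R_A + R_B) → R_B = R_A · (0.4078)/(1 − 0.4078) = 6.09 × 0.6885 = 4.193 Ω.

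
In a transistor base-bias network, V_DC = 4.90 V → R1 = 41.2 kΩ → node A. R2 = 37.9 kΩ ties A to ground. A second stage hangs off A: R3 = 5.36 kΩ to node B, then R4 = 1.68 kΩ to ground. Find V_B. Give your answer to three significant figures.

The second stage (R3 + R4 = 7.040 kΩ) loads node A in parallel with R2.
Effective lower resistance at A: R2 ‖ 7.040 = 5.937 kΩ.
V_A = 4.90 × 5.937/(41.2 + 5.937) = 0.6172 V.
V_B = V_A × 0.2386 = 0.1473 V.

V_B ≈ 0.147 V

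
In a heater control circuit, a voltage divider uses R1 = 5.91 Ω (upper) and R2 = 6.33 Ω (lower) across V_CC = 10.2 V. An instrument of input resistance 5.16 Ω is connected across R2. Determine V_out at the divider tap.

First combine the lower leg with the load: R2 ‖ R_L = 2.843 Ω.
Then V_out = V_CC · R2'/(R1 + R2') = 10.2 × 2.843/8.753 = 3.313 V.

V_out ≈ 3.31 V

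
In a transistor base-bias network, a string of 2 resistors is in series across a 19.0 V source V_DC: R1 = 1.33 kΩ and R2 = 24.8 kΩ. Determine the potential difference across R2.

Series total: ΣR = 1.33 + 24.8 = 26.13 kΩ.
Voltage divider: V = V_DC · (24.80 / 26.13) = 19.0 × 0.9491 = 18.03 V.

V ≈ 18.0 V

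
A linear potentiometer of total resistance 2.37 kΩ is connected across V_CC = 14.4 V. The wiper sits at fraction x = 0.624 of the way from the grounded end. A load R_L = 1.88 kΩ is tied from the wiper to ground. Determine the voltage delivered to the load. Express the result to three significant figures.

V_out ≈ 6.93 V

Lower segment x·R_p = 1.479 kΩ; upper segment (1−x)·R_p = 0.8911 kΩ.
Lower segment in parallel with the load: 1.479 ‖ 1.88 = 0.8277 kΩ.
V_out = 14.4 × 0.8277/(0.8911 + 0.8277) = 6.935 V.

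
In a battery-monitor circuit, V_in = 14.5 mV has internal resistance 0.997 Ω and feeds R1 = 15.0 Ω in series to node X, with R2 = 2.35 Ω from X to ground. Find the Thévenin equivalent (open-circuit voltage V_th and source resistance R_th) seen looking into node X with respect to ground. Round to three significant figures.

R1' = 0.997 + 15.0 = 16.00 Ω (source resistance + R1).
V_th is the unloaded tap voltage: V_in · R2/(R1'+R2) = 14.5 × 0.1281 = 1.857 mV.
Looking into X with the source shorted: R_th = R1'·R2/(R1'+R2) = 16.00 × 2.35/18.35 = 2.049 Ω.

V_th ≈ 1.86 mV, R_th ≈ 2.05 Ω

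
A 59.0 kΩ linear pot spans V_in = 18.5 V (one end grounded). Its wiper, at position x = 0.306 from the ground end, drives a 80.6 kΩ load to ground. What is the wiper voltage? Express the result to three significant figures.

Split the track: R_lower = x·R_p = 18.05 kΩ, R_upper = (1−x)·R_p = 40.95 kΩ.
(x·R_p) ‖ R_L = 14.75 kΩ.
Then V_out = V_in · 14.75/(40.95 + 14.75) = 4.899 V.
(Unloaded: V_out = x·V_in = 5.66 V.)

V_out ≈ 4.90 V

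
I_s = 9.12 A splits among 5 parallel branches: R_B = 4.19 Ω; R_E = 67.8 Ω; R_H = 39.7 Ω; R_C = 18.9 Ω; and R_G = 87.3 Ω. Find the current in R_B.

I ≈ 6.35 A

Conductances: ΣG = 1/4.19 + 1/67.8 + 1/39.7 + 1/18.9 + 1/87.3 = 0.3430 (1/Ω).
R_B takes the fraction G_k/ΣG = 0.2387/0.3430 = 0.6959, so I = 9.12 × 0.6959 = 6.346 A.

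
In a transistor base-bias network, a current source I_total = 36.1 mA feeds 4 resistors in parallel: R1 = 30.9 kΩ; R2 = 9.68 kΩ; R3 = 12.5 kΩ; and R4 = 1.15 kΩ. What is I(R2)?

ΣG = 1/30.9 + 1/9.68 + 1/12.5 + 1/1.15 = 1.085.
Current divider: I(R2) = I_total · G_k/ΣG = 36.1 × (0.1033/1.085) = 36.1 × 0.09519 = 3.436 mA.

I ≈ 3.44 mA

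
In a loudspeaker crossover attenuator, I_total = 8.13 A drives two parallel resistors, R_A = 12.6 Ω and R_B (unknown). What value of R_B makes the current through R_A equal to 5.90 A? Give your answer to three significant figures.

Two-branch current divider: I_A = I_total · R_B/(R_A + R_B).
5.90/8.13 = R_B/(R_A + R_B) → R_B = R_A · (0.7257)/(1 − 0.7257) = 12.6 × 2.646 = 33.34 Ω.

R_B ≈ 33.3 Ω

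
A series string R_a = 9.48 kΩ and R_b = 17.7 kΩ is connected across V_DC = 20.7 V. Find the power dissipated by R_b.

The common current is I = 20.7/27.18 = 0.7616 mA.
P = I²R = 0.5800 × 17.7 = 10.27 mW.

P ≈ 10.3 mW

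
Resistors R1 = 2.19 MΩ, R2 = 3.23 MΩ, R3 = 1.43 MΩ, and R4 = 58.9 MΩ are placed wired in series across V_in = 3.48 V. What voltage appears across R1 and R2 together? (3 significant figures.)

V ≈ 0.287 V

ΣR = 2.19 + 3.23 + 1.43 + 58.9 = 65.75 MΩ.
R_{R1..R2} = 2.19 + 3.23 = 5.420 MΩ.
Voltage divider: V = V_in · (5.420 / 65.75) = 3.48 × 0.08243 = 0.2869 V.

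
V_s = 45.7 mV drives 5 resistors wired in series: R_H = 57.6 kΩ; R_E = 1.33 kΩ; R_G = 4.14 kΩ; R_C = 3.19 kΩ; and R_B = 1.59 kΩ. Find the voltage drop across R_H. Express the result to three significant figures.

Series total: ΣR = 57.6 + 1.33 + 4.14 + 3.19 + 1.59 = 67.85 kΩ.
Voltage divider: V = V_s · (57.60 / 67.85) = 45.7 × 0.8489 = 38.80 mV.

V ≈ 38.8 mV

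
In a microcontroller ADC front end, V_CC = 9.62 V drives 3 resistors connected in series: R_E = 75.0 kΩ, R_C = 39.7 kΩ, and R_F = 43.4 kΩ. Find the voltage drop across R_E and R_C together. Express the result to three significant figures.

ΣR = 75.0 + 39.7 + 43.4 = 158.1 kΩ.
R_{R_E..R_C} = 75.0 + 39.7 = 114.7 kΩ.
Voltage divider: V = V_CC · (114.7 / 158.1) = 9.62 × 0.7255 = 6.979 V.

V ≈ 6.98 V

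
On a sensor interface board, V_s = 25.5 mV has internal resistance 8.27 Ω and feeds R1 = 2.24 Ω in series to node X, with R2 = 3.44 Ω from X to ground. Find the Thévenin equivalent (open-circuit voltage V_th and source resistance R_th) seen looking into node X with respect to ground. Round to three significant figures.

R1' = 8.27 + 2.24 = 10.51 Ω (source resistance + R1).
V_th is the unloaded tap voltage: V_s · R2/(R1'+R2) = 25.5 × 0.2466 = 6.288 mV.
Zeroing V_s shorts the top of R1' to ground, so R_th = R1' ‖ R2 = 2.592 Ω.

V_th ≈ 6.29 mV, R_th ≈ 2.59 Ω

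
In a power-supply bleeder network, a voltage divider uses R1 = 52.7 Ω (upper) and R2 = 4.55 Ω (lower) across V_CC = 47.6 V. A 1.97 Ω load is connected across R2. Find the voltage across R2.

V_out ≈ 1.21 V

The load sits in parallel with R2, giving an effective lower resistance R2' = R2·R_L/(R2+R_L) = 1.375 Ω.
Now apply the divider: V_out = 47.6 × 0.02542 = 1.210 V.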